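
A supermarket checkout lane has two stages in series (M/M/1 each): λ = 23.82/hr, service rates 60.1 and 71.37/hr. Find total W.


Each node sees arrival rate λ = 23.82/hr (tandem ⇒ throughput preserved).
W₁ = 1/(μ₁−λ) = 1/(60.1−23.82) = 0.02756 hr
W₂ = 1/(μ₂−λ) = 1/(71.37−23.82) = 0.02103 hr
W_total = W₁ + W₂ = 0.02756 + 0.02103 = 0.04859 hr

Final: 0.04859 hr


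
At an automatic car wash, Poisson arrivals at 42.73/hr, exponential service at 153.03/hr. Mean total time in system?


W = 1/(μ−λ) = 1/(153.03 − 42.73) = 1/110.30 = 0.009066 hr

Final: 0.009066 hr


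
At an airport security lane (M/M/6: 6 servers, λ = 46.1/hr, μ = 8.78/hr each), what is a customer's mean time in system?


a = 5.2506; ρ = 0.8751; P₀ = 0.002923
Lq = P₀·a^c·ρ/(c!(1−ρ)²) = 4.77190
Wq = Lq/λ = 4.77190/46.1 = 0.10351 hr
W = Wq + 1/μ = 0.10351 + 0.11390 = 0.21741 hr

Final: 0.21741 hr


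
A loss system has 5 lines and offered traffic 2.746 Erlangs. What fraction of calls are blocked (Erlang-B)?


B(c,a) = (a^c/c!) / Σ_{k=0}^{c} a^k/k!
a^5/5! = 1.301132
Σ terms (k=0..5): 1.00000 + 2.74600 + 3.77026 + 3.45104 + 2.36914 + 1.30113 = 14.637574
B = 1.301132/14.637574 = 0.088890

Final: 0.088890


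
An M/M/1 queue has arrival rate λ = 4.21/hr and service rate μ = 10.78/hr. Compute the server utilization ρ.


ρ = λ/μ = 4.21/10.78 = 0.3905

Final: 0.3905


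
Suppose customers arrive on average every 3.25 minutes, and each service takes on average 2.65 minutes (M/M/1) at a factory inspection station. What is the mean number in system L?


λ = 60/3.25 = 18.4615 /hr
μ = 60/2.65 = 22.6415 /hr
ρ = λ/μ = 18.4615/22.6415 = 0.8154
L = ρ/(1−ρ) = 0.8154/0.1846 = 4.4167

Final: 4.4167


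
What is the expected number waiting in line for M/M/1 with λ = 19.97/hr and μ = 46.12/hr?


ρ = 19.97/46.12 = 0.4330
Lq = ρ²/(1−ρ) = 0.1875/0.5670 = 0.3307

Final: 0.3307


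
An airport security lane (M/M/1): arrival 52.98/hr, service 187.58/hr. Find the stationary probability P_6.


ρ = 52.98/187.58 = 0.2824
P_n = (1−ρ)·ρ^n = (1 − 0.2824)·0.2824^6 = 0.7176·0.0005076 = 0.0003643

Final: 0.0003643


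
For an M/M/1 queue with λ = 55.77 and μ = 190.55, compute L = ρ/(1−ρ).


ρ = λ/μ = 55.77/190.55 = 0.2927
L = ρ/(1−ρ) = 0.2927/(1 − 0.2927) = 0.2927/0.7073 = 0.4138

Final: 0.4138


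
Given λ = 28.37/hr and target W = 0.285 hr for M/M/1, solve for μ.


W = 1/(μ−λ) ⇒ μ − λ = 1/W = 1/0.285 = 3.5088
μ = λ + 1/W = 28.37 + 3.5088 = 31.8788 per hr

Final: 31.8788 /hr


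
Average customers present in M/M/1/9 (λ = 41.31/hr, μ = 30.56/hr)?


ρ = 41.31/30.56 = 1.3518
L = ρ[1 − (K+1)ρ^K + Kρ^(K+1)] / [(1−ρ)(1−ρ^(K+1))]
Numerator: 1.3518·(1 − 10·15.070116 + 9·20.371286) = 45.474000
Denominator: (-0.3518)·(-19.371286) = 6.814180
L = 45.474000/6.814180 = 6.6734

Final: 6.6734


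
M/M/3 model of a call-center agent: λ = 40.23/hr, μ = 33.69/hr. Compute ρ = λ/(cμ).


ρ = λ/(cμ) = 40.23/(3·33.69) = 40.23/101.07 = 0.3980

Final: 0.3980


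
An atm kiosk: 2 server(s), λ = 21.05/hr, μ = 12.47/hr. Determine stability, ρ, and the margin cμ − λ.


Total capacity cμ = 2·12.47 = 24.94/hr
ρ = λ/(cμ) = 21.05/24.94 = 0.8440
Stable ⇔ ρ < 1: YES
Spare capacity = cμ − λ = 24.94 − 21.05 = 3.89/hr

Final: ρ = 0.8440; stable; margin = 3.89/hr


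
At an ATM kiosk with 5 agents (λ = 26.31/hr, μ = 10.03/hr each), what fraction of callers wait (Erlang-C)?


a = λ/μ = 2.6231; ρ = a/5 = 0.5246
P₀ = 0.070316 (from M/M/c formula)
C(c,a) = [a^c/(c!(1−ρ))]·P₀ = [124.19370/(120·0.4754)]·0.070316
= 2.17712·0.070316 = 0.153086

Final: 0.153086


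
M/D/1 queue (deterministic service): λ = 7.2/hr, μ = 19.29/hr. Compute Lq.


ρ = 7.2/19.29 = 0.3733
M/D/1: Lq = ρ²/(2(1−ρ)) = 0.1393/(2·0.6267) = 0.11114

Final: 0.11114


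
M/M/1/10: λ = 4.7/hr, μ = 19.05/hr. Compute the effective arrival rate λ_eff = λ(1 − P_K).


ρ = 0.2467; P_K = (1−ρ)ρ^10/(1−ρ^11) = 0.0000006295
λ_eff = λ(1 − P_K) = 4.7·(1 − 0.0000006295) = 4.7·0.999999 = 4.7000 /hr

Final: 4.7000 /hr


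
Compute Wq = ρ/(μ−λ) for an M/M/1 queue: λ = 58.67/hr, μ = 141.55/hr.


ρ = 58.67/141.55 = 0.4145
Wq = ρ/(μ−λ) = 0.4145/(141.55 − 58.67) = 0.4145/82.88 = 0.005001 hr

Final: 0.005001 hr


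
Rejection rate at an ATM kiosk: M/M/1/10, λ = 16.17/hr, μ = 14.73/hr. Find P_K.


ρ = λ/μ = 16.17/14.73 = 1.0978
P_K = (1−ρ)ρ^K/(1−ρ^(K+1)) = (-0.09776·2.541398)/(1 − 2.789845)
= -0.248446/-1.789845 = 0.138809

Final: 0.138809


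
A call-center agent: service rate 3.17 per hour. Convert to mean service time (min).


Mean service time = 1/μ = 1/3.17 hour = 0.31546 hour
In minutes: 0.31546 × 60 = 18.9274 min

Final: 18.9274 min


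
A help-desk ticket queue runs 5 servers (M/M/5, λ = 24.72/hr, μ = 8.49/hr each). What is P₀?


a = λ/μ = 24.72/8.49 = 2.9117; ρ = a/c = 0.5823
Σ_{k=0}^{4} a^k/k! (terms k=0..4) = 1.00000 + 2.91166 + 4.23888 + 4.11406 + 2.99469 = 15.25930
Tail: a^5/(5!(1−ρ)) = 209.26851/(120·0.4177) = 4.17534
P₀ = 1/(15.25930 + 4.17534) = 1/19.43464 = 0.051455

Final: 0.051455


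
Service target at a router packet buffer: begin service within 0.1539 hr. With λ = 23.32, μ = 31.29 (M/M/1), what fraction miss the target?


ρ = 23.32/31.29 = 0.7453
P(Wq > t) = ρ·e^{−(μ−λ)t} = 0.7453·e^{−1.2266}
= 0.7453·0.293293 = 0.218587

Final: 0.218587


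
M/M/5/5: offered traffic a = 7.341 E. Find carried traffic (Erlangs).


B(5,7.341) = 0.444278 (Erlang-B)
Carried load = a(1 − B) = 7.341·(1 − 0.444278) = 7.341·0.555722 = 4.0796 E

Final: 4.0796 Erlangs


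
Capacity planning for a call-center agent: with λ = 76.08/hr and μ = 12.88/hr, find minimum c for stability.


Stability requires cμ > λ ⇔ c > λ/μ.
λ/μ = 76.08/12.88 = 5.9068
Minimum integer c = ⌊5.9068⌋ + 1 = 6
Check: 6·12.88 = 77.28 > 76.08, while 5·12.88 = 64.40 ≤ 76.08

Final: 6 servers


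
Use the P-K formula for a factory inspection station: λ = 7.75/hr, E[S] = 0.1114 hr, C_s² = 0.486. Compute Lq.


ρ = λ·E[S] = 7.75·0.1114 = 0.8633
Lq = ρ²(1+C_s²)/(2(1−ρ)) = 0.7454·(1+0.486)/(2·0.1367)
= 0.7454·1.4860/0.2733 = 4.05278

Final: 4.05278


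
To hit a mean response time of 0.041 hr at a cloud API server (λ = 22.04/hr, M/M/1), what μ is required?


W = 1/(μ−λ) ⇒ μ − λ = 1/W = 1/0.041 = 24.3902
μ = λ + 1/W = 22.04 + 24.3902 = 46.4302 per hr

Final: 46.4302 /hr


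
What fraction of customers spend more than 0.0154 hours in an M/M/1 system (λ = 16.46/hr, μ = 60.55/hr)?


W ~ Exponential(μ−λ) for M/M/1.
μ − λ = 60.55 − 16.46 = 44.0900
P(W > t) = e^{−(μ−λ)t} = e^{−0.6790} = 0.507131

Final: 0.507131


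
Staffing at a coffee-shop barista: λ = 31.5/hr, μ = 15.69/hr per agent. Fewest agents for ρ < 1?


Stability requires cμ > λ ⇔ c > λ/μ.
λ/μ = 31.5/15.69 = 2.0076
Minimum integer c = ⌊2.0076⌋ + 1 = 3
Check: 3·15.69 = 47.07 > 31.5, while 2·15.69 = 31.38 ≤ 31.5

Final: 3 servers


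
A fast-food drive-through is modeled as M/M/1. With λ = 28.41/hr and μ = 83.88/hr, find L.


ρ = λ/μ = 28.41/83.88 = 0.3387
L = ρ/(1−ρ) = 0.3387/(1 − 0.3387) = 0.3387/0.6613 = 0.5122

Final: 0.5122


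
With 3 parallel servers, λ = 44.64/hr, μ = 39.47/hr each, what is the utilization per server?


ρ = λ/(cμ) = 44.64/(3·39.47) = 44.64/118.41 = 0.3770

Final: 0.3770


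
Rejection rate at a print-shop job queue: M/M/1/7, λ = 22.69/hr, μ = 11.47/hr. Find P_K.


ρ = λ/μ = 22.69/11.47 = 1.9782
P_K = (1−ρ)ρ^K/(1−ρ^(K+1)) = (-0.9782·118.548905)/(1 − 234.513919)
= -115.965014/-233.513919 = 0.496609

Final: 0.496609


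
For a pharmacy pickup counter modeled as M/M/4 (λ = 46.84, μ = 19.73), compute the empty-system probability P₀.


a = λ/μ = 46.84/19.73 = 2.3740; ρ = a/c = 0.5935
Σ_{k=0}^{3} a^k/k! (terms k=0..3) = 1.00000 + 2.37405 + 2.81806 + 2.23007 = 8.42217
Tail: a^4/(4!(1−ρ)) = 31.76576/(24·0.4065) = 3.25612
P₀ = 1/(8.42217 + 3.25612) = 1/11.67830 = 0.085629

Final: 0.085629


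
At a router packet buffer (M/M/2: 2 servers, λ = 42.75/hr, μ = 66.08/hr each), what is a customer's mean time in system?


a = 0.6469; ρ = 0.3235; P₀ = 0.511177
Lq = P₀·a^c·ρ/(c!(1−ρ)²) = 0.07560
Wq = Lq/λ = 0.07560/42.75 = 0.001768 hr
W = Wq + 1/μ = 0.001768 + 0.01513 = 0.01690 hr

Final: 0.01690 hr


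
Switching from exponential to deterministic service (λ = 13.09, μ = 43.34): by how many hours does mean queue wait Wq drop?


ρ = 13.09/43.34 = 0.3020
Wq(M/M/1) = ρ/(μ−λ) = 0.3020/30.25 = 0.009984 hr
Wq(M/D/1) = ρ/(2(μ−λ)) = 0.004992 hr
Savings = 0.009984 − 0.004992 = 0.004992 hr

Final: 0.004992 hr


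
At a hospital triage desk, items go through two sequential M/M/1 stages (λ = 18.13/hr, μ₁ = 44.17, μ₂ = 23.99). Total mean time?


Each node sees arrival rate λ = 18.13/hr (tandem ⇒ throughput preserved).
W₁ = 1/(μ₁−λ) = 1/(44.17−18.13) = 0.03840 hr
W₂ = 1/(μ₂−λ) = 1/(23.99−18.13) = 0.17065 hr
W_total = W₁ + W₂ = 0.03840 + 0.17065 = 0.20905 hr

Final: 0.20905 hr


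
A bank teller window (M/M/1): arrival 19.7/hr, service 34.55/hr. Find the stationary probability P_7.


ρ = 19.7/34.55 = 0.5702
P_n = (1−ρ)·ρ^n = (1 − 0.5702)·0.5702^7 = 0.4298·0.019594 = 0.008422

Final: 0.008422


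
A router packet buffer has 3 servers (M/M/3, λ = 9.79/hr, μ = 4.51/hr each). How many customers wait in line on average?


a = λ/μ = 2.1707; ρ = a/3 = 0.7236
P₀ = 0.085514
Lq = P₀·a^c·ρ / (c!·(1−ρ)²) = 0.085514·10.22865·0.7236/(6·0.07641)
= 1.38051

Final: 1.38051


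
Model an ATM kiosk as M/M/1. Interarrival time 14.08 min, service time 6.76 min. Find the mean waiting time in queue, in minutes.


λ = 60/14.08 = 4.2614 /hr
μ = 60/6.76 = 8.8757 /hr
ρ = λ/μ = 4.2614/8.8757 = 0.4801
Wq = ρ/(μ−λ) = 0.4801/(8.8757−4.2614) = 0.10405 hr
In minutes: 0.10405·60 = 6.243 min

Final: 6.243 min


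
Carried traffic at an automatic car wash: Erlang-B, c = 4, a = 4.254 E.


B(4,4.254) = 0.334622 (Erlang-B)
Carried load = a(1 − B) = 4.254·(1 − 0.334622) = 4.254·0.665378 = 2.8305 E

Final: 2.8305 Erlangs


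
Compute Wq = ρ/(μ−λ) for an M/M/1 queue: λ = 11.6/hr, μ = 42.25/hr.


ρ = 11.6/42.25 = 0.2746
Wq = ρ/(μ−λ) = 0.2746/(42.25 − 11.6) = 0.2746/30.65 = 0.008958 hr

Final: 0.008958 hr


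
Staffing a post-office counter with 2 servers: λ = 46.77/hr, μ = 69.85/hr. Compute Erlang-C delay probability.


a = λ/μ = 0.6696; ρ = a/2 = 0.3348
P₀ = 0.498364 (from M/M/c formula)
C(c,a) = [a^c/(c!(1−ρ))]·P₀ = [0.44833/(2·0.6652)]·0.498364
= 0.33699·0.498364 = 0.167942

Final: 0.167942


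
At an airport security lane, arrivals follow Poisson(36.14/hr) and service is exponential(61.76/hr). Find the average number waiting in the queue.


ρ = 36.14/61.76 = 0.5852
Lq = ρ²/(1−ρ) = 0.3424/0.4148 = 0.8254

Final: 0.8254


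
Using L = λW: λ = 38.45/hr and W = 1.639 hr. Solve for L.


L = λW = 38.45·1.639 = 63.0196

Final: 63.0196


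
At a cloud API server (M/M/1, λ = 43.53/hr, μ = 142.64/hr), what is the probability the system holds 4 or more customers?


ρ = 43.53/142.64 = 0.3052
P(N ≥ n) = ρ^n = 0.3052^4 = 0.008673

Final: 0.008673


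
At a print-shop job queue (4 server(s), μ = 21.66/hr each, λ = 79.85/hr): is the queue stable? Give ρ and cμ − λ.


Total capacity cμ = 4·21.66 = 86.64/hr
ρ = λ/(cμ) = 79.85/86.64 = 0.9216
Stable ⇔ ρ < 1: YES
Spare capacity = cμ − λ = 86.64 − 79.85 = 6.79/hr

Final: ρ = 0.9216; stable; margin = 6.79/hr


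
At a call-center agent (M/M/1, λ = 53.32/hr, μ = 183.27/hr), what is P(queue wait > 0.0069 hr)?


ρ = 53.32/183.27 = 0.2909
P(Wq > t) = ρ·e^{−(μ−λ)t} = 0.2909·e^{−0.8967}
= 0.2909·0.407932 = 0.118682

Final: 0.118682


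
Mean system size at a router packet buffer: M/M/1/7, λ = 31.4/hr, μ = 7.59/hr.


ρ = 31.4/7.59 = 4.1370
L = ρ[1 − (K+1)ρ^K + Kρ^(K+1)] / [(1−ρ)(1−ρ^(K+1))]
Numerator: 4.1370·(1 − 8·20740.303403 + 7·85803.099716) = 1798364.756637
Denominator: (-3.1370)·(-85802.099716) = 269163.108596
L = 1798364.756637/269163.108596 = 6.6813

Final: 6.6813


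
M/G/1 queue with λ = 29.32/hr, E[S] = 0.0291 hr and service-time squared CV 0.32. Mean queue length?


ρ = λ·E[S] = 29.32·0.0291 = 0.8532
Lq = ρ²(1+C_s²)/(2(1−ρ)) = 0.7280·(1+0.32)/(2·0.1468)
= 0.7280·1.3200/0.2936 = 3.27316

Final: 3.27316


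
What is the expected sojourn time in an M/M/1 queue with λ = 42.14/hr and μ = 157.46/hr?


W = 1/(μ−λ) = 1/(157.46 − 42.14) = 1/115.32 = 0.008672 hr

Final: 0.008672 hr


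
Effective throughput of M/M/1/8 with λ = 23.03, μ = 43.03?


ρ = 0.5352; P_K = (1−ρ)ρ^8/(1−ρ^9) = 0.003141
λ_eff = λ(1 − P_K) = 23.03·(1 − 0.003141) = 23.03·0.996859 = 22.9577 /hr

Final: 22.9577 /hr


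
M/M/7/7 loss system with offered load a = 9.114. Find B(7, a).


B(c,a) = (a^c/c!) / Σ_{k=0}^{c} a^k/k!
a^7/7! = 1036.412478
Σ terms (k=0..7): 1.00000 + 9.11400 + 41.53250 + 126.17573 + 287.49140 + 524.03932 + 796.01573 + 1036.41248 = 2821.781153
B = 1036.412478/2821.781153 = 0.367290

Final: 0.367290


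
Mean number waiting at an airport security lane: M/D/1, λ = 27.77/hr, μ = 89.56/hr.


ρ = 27.77/89.56 = 0.3101
M/D/1: Lq = ρ²/(2(1−ρ)) = 0.09614/(2·0.6899) = 0.06968

Final: 0.06968


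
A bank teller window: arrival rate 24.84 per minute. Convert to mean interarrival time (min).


Mean interarrival time = 1/λ = 1/24.84 minute = 0.04026 minute
In minutes: 0.04026 × 1 = 0.04026 min

Final: 0.04026 min


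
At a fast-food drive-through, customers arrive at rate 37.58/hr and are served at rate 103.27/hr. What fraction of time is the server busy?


ρ = λ/μ = 37.58/103.27 = 0.3639

Final: 0.3639


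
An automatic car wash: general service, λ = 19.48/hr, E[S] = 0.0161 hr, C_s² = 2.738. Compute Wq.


ρ = λ·E[S] = 19.48·0.0161 = 0.3136
E[S²] = E[S]²(1+C_s²) = 0.0161²·(1+2.738) = 0.0009689
Wq = λ·E[S²]/(2(1−ρ)) = 19.48·0.0009689/(2·0.6864) = 0.01375 hr

Final: 0.01375 hr


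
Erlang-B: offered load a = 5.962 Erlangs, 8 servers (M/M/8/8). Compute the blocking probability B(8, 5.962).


B(c,a) = (a^c/c!) / Σ_{k=0}^{c} a^k/k!
a^8/8! = 39.592712
Σ terms (k=0..8): 1.00000 + 5.96200 + 17.77272 + 35.32032 + 52.64494 + 62.77383 + 62.37626 + 53.12675 + 39.59271 = 330.569538
B = 39.592712/330.569538 = 0.119771

Final: 0.119771


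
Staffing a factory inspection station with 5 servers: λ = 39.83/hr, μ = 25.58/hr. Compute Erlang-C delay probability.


a = λ/μ = 1.5571; ρ = a/5 = 0.3114
P₀ = 0.210341 (from M/M/c formula)
C(c,a) = [a^c/(c!(1−ρ))]·P₀ = [9.15269/(120·0.6886)]·0.210341
= 0.11077·0.210341 = 0.023299

Final: 0.023299


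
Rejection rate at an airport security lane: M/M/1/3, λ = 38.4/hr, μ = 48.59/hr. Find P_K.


ρ = λ/μ = 38.4/48.59 = 0.7903
P_K = (1−ρ)ρ^K/(1−ρ^(K+1)) = (0.2097·0.493575)/(1 − 0.390065)
= 0.103510/0.609935 = 0.169706

Final: 0.169706


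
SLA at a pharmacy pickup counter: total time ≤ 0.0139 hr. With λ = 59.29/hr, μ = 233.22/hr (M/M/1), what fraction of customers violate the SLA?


W ~ Exponential(μ−λ) for M/M/1.
μ − λ = 233.22 − 59.29 = 173.9300
P(W > t) = e^{−(μ−λ)t} = e^{−2.4176} = 0.089133

Final: 0.089133


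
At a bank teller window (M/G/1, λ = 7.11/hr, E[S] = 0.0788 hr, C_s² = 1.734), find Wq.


ρ = λ·E[S] = 7.11·0.0788 = 0.5603
E[S²] = E[S]²(1+C_s²) = 0.0788²·(1+1.734) = 0.016977
Wq = λ·E[S²]/(2(1−ρ)) = 7.11·0.016977/(2·0.4397) = 0.13725 hr

Final: 0.13725 hr


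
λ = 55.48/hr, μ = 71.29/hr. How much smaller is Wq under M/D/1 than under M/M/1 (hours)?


ρ = 55.48/71.29 = 0.7782
Wq(M/M/1) = ρ/(μ−λ) = 0.7782/15.81 = 0.04922 hr
Wq(M/D/1) = ρ/(2(μ−λ)) = 0.02461 hr
Savings = 0.04922 − 0.02461 = 0.02461 hr

Final: 0.02461 hr


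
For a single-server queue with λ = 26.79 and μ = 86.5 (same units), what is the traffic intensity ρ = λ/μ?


ρ = λ/μ = 26.79/86.5 = 0.3097

Final: 0.3097


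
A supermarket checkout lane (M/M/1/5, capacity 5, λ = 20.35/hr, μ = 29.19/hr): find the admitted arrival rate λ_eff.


ρ = 0.6972; P_K = (1−ρ)ρ^5/(1−ρ^6) = 0.056342
λ_eff = λ(1 − P_K) = 20.35·(1 − 0.056342) = 20.35·0.943658 = 19.2034 /hr

Final: 19.2034 /hr


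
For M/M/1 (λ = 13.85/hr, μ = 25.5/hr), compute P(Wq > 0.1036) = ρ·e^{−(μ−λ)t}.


ρ = 13.85/25.5 = 0.5431
P(Wq > t) = ρ·e^{−(μ−λ)t} = 0.5431·e^{−1.2069}
= 0.5431·0.299111 = 0.162458

Final: 0.162458


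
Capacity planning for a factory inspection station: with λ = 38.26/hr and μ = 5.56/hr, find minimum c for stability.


Stability requires cμ > λ ⇔ c > λ/μ.
λ/μ = 38.26/5.56 = 6.8813
Minimum integer c = ⌊6.8813⌋ + 1 = 7
Check: 7·5.56 = 38.92 > 38.26, while 6·5.56 = 33.36 ≤ 38.26

Final: 7 servers


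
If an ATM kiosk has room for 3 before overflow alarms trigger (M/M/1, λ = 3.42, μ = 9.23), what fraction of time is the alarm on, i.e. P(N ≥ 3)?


ρ = 3.42/9.23 = 0.3705
P(N ≥ n) = ρ^n = 0.3705^3 = 0.050871

Final: 0.050871


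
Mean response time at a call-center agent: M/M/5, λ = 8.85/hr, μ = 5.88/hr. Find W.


a = 1.5051; ρ = 0.3010; P₀ = 0.221634
Lq = P₀·a^c·ρ/(c!(1−ρ)²) = 0.008789
Wq = Lq/λ = 0.008789/8.85 = 0.0009931 hr
W = Wq + 1/μ = 0.0009931 + 0.17007 = 0.17106 hr

Final: 0.17106 hr


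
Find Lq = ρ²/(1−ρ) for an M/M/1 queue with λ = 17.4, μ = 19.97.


ρ = 17.4/19.97 = 0.8713
Lq = ρ²/(1−ρ) = 0.7592/0.1287 = 5.8991

Final: 5.8991


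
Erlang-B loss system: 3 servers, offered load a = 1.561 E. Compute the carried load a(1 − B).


B(3,1.561) = 0.143646 (Erlang-B)
Carried load = a(1 − B) = 1.561·(1 − 0.143646) = 1.561·0.856354 = 1.3368 E

Final: 1.3368 Erlangs


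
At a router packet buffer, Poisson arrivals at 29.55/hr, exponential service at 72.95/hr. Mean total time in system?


W = 1/(μ−λ) = 1/(72.95 − 29.55) = 1/43.40 = 0.02304 hr

Final: 0.02304 hr


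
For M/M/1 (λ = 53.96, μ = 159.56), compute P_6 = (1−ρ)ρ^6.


ρ = 53.96/159.56 = 0.3382
P_n = (1−ρ)·ρ^n = (1 − 0.3382)·0.3382^6 = 0.6618·0.001496 = 0.0009900

Final: 0.0009900


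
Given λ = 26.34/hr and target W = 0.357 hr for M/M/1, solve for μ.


W = 1/(μ−λ) ⇒ μ − λ = 1/W = 1/0.357 = 2.8011
μ = λ + 1/W = 26.34 + 2.8011 = 29.1411 per hr

Final: 29.1411 /hr


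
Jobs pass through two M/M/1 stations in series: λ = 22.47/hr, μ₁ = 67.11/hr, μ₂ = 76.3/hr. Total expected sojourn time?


Each node sees arrival rate λ = 22.47/hr (tandem ⇒ throughput preserved).
W₁ = 1/(μ₁−λ) = 1/(67.11−22.47) = 0.02240 hr
W₂ = 1/(μ₂−λ) = 1/(76.3−22.47) = 0.01858 hr
W_total = W₁ + W₂ = 0.02240 + 0.01858 = 0.04098 hr

Final: 0.04098 hr


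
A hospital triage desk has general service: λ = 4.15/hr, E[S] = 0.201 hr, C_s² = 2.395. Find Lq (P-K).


ρ = λ·E[S] = 4.15·0.201 = 0.8342
Lq = ρ²(1+C_s²)/(2(1−ρ)) = 0.6958·(1+2.395)/(2·0.1658)
= 0.6958·3.3950/0.3317 = 7.12168

Final: 7.12168


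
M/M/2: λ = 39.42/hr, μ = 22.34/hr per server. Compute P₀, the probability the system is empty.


a = λ/μ = 39.42/22.34 = 1.7645; ρ = a/c = 0.8823
Σ_{k=0}^{1} a^k/k! (terms k=0..1) = 1.00000 + 1.76455 = 2.76455
Tail: a^2/(2!(1−ρ)) = 3.11363/(2·0.1177) = 13.22405
P₀ = 1/(2.76455 + 13.22405) = 1/15.98859 = 0.062545

Final: 0.062545


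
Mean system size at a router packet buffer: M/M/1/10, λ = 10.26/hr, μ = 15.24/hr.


ρ = 10.26/15.24 = 0.6732
L = ρ[1 − (K+1)ρ^K + Kρ^(K+1)] / [(1−ρ)(1−ρ^(K+1))]
Numerator: 0.6732·(1 − 11·0.019126 + 10·0.012876) = 0.618277
Denominator: (0.3268)·(0.987124) = 0.322564
L = 0.618277/0.322564 = 1.9168

Final: 1.9168


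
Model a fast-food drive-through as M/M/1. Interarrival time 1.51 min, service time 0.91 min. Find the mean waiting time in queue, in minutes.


λ = 60/1.51 = 39.7351 /hr
μ = 60/0.91 = 65.9341 /hr
ρ = λ/μ = 39.7351/65.9341 = 0.6026
Wq = ρ/(μ−λ) = 0.6026/(65.9341−39.7351) = 0.02300 hr
In minutes: 0.02300·60 = 1.380 min

Final: 1.380 min


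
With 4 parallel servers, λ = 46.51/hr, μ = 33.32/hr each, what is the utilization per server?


ρ = λ/(cμ) = 46.51/(4·33.32) = 46.51/133.28 = 0.3490

Final: 0.3490


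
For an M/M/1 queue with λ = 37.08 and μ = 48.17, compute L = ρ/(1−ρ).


ρ = λ/μ = 37.08/48.17 = 0.7698
L = ρ/(1−ρ) = 0.7698/(1 − 0.7698) = 0.7698/0.2302 = 3.3436

Final: 3.3436


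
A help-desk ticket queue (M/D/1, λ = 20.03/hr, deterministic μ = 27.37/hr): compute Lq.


ρ = 20.03/27.37 = 0.7318
M/D/1: Lq = ρ²/(2(1−ρ)) = 0.5356/(2·0.2682) = 0.99853

Final: 0.99853


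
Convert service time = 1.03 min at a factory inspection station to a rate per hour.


μ = 1/(service time) in consistent units.
1 hour = 60 min, so μ = 60/1.03 = 58.2524 per hour

Final: 58.2524 /hr


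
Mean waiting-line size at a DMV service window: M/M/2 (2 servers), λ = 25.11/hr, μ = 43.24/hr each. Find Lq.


a = λ/μ = 0.5807; ρ = a/2 = 0.2904
P₀ = 0.549960
Lq = P₀·a^c·ρ / (c!·(1−ρ)²) = 0.549960·0.33723·0.2904/(2·0.50359)
= 0.05347

Final: 0.05347


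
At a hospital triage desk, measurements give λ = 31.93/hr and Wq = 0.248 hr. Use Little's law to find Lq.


Lq = λWq = 31.93·0.248 = 7.9186

Final: 7.9186


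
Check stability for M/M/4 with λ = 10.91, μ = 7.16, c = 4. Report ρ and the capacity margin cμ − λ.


Total capacity cμ = 4·7.16 = 28.64/hr
ρ = λ/(cμ) = 10.91/28.64 = 0.3809
Stable ⇔ ρ < 1: YES
Spare capacity = cμ − λ = 28.64 − 10.91 = 17.73/hr

Final: ρ = 0.3809; stable; margin = 17.73/hr


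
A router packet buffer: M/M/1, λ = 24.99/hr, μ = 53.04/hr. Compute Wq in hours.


ρ = 24.99/53.04 = 0.4712
Wq = ρ/(μ−λ) = 0.4712/(53.04 − 24.99) = 0.4712/28.05 = 0.01680 hr

Final: 0.01680 hr


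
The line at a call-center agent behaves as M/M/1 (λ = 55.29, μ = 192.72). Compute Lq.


ρ = 55.29/192.72 = 0.2869
Lq = ρ²/(1−ρ) = 0.08231/0.7131 = 0.1154

Final: 0.1154


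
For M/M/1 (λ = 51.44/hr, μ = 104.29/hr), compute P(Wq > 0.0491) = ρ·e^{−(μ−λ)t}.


ρ = 51.44/104.29 = 0.4932
P(Wq > t) = ρ·e^{−(μ−λ)t} = 0.4932·e^{−2.5949}
= 0.4932·0.074651 = 0.036821

Final: 0.036821


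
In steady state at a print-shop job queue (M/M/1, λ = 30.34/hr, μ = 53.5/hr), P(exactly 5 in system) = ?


ρ = 30.34/53.5 = 0.5671
P_n = (1−ρ)·ρ^n = (1 − 0.5671)·0.5671^5 = 0.4329·0.058656 = 0.025392

Final: 0.025392


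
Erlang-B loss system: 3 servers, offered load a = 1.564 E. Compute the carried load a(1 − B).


B(3,1.564) = 0.144105 (Erlang-B)
Carried load = a(1 − B) = 1.564·(1 − 0.144105) = 1.564·0.855895 = 1.3386 E

Final: 1.3386 Erlangs


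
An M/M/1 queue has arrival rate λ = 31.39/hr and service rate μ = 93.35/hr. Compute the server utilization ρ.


ρ = λ/μ = 31.39/93.35 = 0.3363

Final: 0.3363


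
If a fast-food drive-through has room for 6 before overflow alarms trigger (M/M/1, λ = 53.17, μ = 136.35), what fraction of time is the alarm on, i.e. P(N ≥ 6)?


ρ = 53.17/136.35 = 0.3900
P(N ≥ n) = ρ^n = 0.3900^6 = 0.003516

Final: 0.003516


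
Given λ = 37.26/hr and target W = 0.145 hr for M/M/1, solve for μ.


W = 1/(μ−λ) ⇒ μ − λ = 1/W = 1/0.145 = 6.8966
μ = λ + 1/W = 37.26 + 6.8966 = 44.1566 per hr

Final: 44.1566 /hr


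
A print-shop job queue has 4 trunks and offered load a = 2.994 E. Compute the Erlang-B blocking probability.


B(c,a) = (a^c/c!) / Σ_{k=0}^{c} a^k/k!
a^4/4! = 3.348081
Σ terms (k=0..4): 1.00000 + 2.99400 + 4.48202 + 4.47305 + 3.34808 = 16.297153
B = 3.348081/16.297153 = 0.205440

Final: 0.205440


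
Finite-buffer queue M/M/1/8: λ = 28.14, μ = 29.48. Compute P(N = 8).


ρ = λ/μ = 28.14/29.48 = 0.9545
P_K = (1−ρ)ρ^K/(1−ρ^(K+1)) = (0.04545·0.689244)/(1 − 0.657915)
= 0.031329/0.342085 = 0.091583

Final: 0.091583


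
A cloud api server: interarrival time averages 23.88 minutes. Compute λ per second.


λ = 1/(interarrival time) in consistent units.
1 second = 0.0166667 min, so λ = 0.0166667/23.88 = 0.0006979 per second

Final: 0.0006979 /sec


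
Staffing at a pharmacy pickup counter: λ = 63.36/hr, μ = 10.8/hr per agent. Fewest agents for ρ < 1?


Stability requires cμ > λ ⇔ c > λ/μ.
λ/μ = 63.36/10.8 = 5.8667
Minimum integer c = ⌊5.8667⌋ + 1 = 6
Check: 6·10.8 = 64.80 > 63.36, while 5·10.8 = 54.00 ≤ 63.36

Final: 6 servers


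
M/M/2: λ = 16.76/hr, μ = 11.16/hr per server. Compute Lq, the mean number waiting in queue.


a = λ/μ = 1.5018; ρ = a/2 = 0.7509
P₀ = 0.142272
Lq = P₀·a^c·ρ / (c!·(1−ρ)²) = 0.142272·2.25538·0.7509/(2·0.06205)
= 1.94146

Final: 1.94146


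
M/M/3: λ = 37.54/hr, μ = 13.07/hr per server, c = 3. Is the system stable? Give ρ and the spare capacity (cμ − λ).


Total capacity cμ = 3·13.07 = 39.21/hr
ρ = λ/(cμ) = 37.54/39.21 = 0.9574
Stable ⇔ ρ < 1: YES
Spare capacity = cμ − λ = 39.21 − 37.54 = 1.67/hr

Final: ρ = 0.9574; stable; margin = 1.67/hr


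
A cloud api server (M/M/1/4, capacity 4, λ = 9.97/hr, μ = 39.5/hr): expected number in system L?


ρ = 9.97/39.5 = 0.2524
L = ρ[1 − (K+1)ρ^K + Kρ^(K+1)] / [(1−ρ)(1−ρ^(K+1))]
Numerator: 0.2524·(1 − 5·0.004059 + 4·0.001024) = 0.248317
Denominator: (0.7476)·(0.998976) = 0.746829
L = 0.248317/0.746829 = 0.3325

Final: 0.3325


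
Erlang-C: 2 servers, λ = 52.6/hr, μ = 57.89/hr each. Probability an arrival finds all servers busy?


a = λ/μ = 0.9086; ρ = a/2 = 0.4543
P₀ = 0.375223 (from M/M/c formula)
C(c,a) = [a^c/(c!(1−ρ))]·P₀ = [0.82559/(2·0.5457)]·0.375223
= 0.75646·0.375223 = 0.283843

Final: 0.283843


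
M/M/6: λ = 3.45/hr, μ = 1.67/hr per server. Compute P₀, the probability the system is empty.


a = λ/μ = 3.45/1.67 = 2.0659; ρ = a/c = 0.3443
Σ_{k=0}^{5} a^k/k! (terms k=0..5) = 1.00000 + 2.06587 + 2.13391 + 1.46946 + 0.75893 + 0.31357 = 7.74172
Tail: a^6/(6!(1−ρ)) = 77.73485/(720·0.6557) = 0.16466
P₀ = 1/(7.74172 + 0.16466) = 1/7.90638 = 0.126480

Final: 0.126480


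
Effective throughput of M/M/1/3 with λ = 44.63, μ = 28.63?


ρ = 1.5589; P_K = (1−ρ)ρ^3/(1−ρ^4) = 0.431592
λ_eff = λ(1 − P_K) = 44.63·(1 − 0.431592) = 44.63·0.568408 = 25.3680 /hr

Final: 25.3680 /hr


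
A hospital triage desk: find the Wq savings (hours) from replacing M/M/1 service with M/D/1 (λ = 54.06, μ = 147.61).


ρ = 54.06/147.61 = 0.3662
Wq(M/M/1) = ρ/(μ−λ) = 0.3662/93.55 = 0.003915 hr
Wq(M/D/1) = ρ/(2(μ−λ)) = 0.001957 hr
Savings = 0.003915 − 0.001957 = 0.001957 hr

Final: 0.001957 hr


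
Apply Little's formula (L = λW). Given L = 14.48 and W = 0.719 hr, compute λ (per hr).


λ = L/W = 14.48/0.719 = 20.1391 /hr

Final: 20.1391 /hr


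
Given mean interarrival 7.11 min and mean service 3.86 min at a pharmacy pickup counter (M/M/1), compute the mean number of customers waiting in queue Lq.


λ = 60/7.11 = 8.4388 /hr
μ = 60/3.86 = 15.5440 /hr
ρ = λ/μ = 8.4388/15.5440 = 0.5429
Lq = ρ²/(1−ρ) = 0.2947/0.4571 = 0.6448

Final: 0.6448


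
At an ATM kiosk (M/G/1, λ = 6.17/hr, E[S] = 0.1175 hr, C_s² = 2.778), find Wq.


ρ = λ·E[S] = 6.17·0.1175 = 0.7250
E[S²] = E[S]²(1+C_s²) = 0.1175²·(1+2.778) = 0.052160
Wq = λ·E[S²]/(2(1−ρ)) = 6.17·0.052160/(2·0.2750) = 0.58509 hr

Final: 0.58509 hr


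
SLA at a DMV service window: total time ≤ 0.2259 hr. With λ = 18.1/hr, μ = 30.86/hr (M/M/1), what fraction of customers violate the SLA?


W ~ Exponential(μ−λ) for M/M/1.
μ − λ = 30.86 − 18.1 = 12.7600
P(W > t) = e^{−(μ−λ)t} = e^{−2.8825} = 0.055995

Final: 0.055995


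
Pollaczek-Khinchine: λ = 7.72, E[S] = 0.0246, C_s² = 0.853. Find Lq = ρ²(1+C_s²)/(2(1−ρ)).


ρ = λ·E[S] = 7.72·0.0246 = 0.1899
Lq = ρ²(1+C_s²)/(2(1−ρ)) = 0.03607·(1+0.853)/(2·0.8101)
= 0.03607·1.8530/1.6202 = 0.04125

Final: 0.04125


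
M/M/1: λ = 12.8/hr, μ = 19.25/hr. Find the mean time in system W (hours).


W = 1/(μ−λ) = 1/(19.25 − 12.8) = 1/6.45 = 0.1550 hr

Final: 0.1550 hr


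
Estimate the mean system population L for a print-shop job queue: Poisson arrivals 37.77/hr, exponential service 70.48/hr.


ρ = λ/μ = 37.77/70.48 = 0.5359
L = ρ/(1−ρ) = 0.5359/(1 − 0.5359) = 0.5359/0.4641 = 1.1547

Final: 1.1547


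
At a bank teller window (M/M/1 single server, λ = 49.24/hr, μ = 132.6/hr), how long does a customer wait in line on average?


ρ = 49.24/132.6 = 0.3713
Wq = ρ/(μ−λ) = 0.3713/(132.6 − 49.24) = 0.3713/83.36 = 0.004455 hr

Final: 0.004455 hr


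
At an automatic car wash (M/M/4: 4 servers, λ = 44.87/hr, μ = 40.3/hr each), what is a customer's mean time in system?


a = 1.1134; ρ = 0.2783; P₀ = 0.327654
Lq = P₀·a^c·ρ/(c!(1−ρ)²) = 0.01121
Wq = Lq/λ = 0.01121/44.87 = 0.0002499 hr
W = Wq + 1/μ = 0.0002499 + 0.02481 = 0.02506 hr

Final: 0.02506 hr


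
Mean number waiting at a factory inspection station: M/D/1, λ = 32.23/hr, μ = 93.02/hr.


ρ = 32.23/93.02 = 0.3465
M/D/1: Lq = ρ²/(2(1−ρ)) = 0.1201/(2·0.6535) = 0.09185

Final: 0.09185


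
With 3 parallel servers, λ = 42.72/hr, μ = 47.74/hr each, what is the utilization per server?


ρ = λ/(cμ) = 42.72/(3·47.74) = 42.72/143.22 = 0.2983

Final: 0.2983


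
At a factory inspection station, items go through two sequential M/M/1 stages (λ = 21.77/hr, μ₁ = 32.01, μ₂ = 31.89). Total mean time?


Each node sees arrival rate λ = 21.77/hr (tandem ⇒ throughput preserved).
W₁ = 1/(μ₁−λ) = 1/(32.01−21.77) = 0.09766 hr
W₂ = 1/(μ₂−λ) = 1/(31.89−21.77) = 0.09881 hr
W_total = W₁ + W₂ = 0.09766 + 0.09881 = 0.19647 hr

Final: 0.19647 hr


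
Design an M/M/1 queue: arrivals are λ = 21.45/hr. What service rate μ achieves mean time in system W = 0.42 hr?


W = 1/(μ−λ) ⇒ μ − λ = 1/W = 1/0.42 = 2.3810
μ = λ + 1/W = 21.45 + 2.3810 = 23.8310 per hr

Final: 23.8310 /hr


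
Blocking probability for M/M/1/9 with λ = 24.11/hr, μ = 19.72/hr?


ρ = λ/μ = 24.11/19.72 = 1.2226
P_K = (1−ρ)ρ^K/(1−ρ^(K+1)) = (-0.2226·6.103974)/(1 − 7.462821)
= -1.358846/-6.462821 = 0.210256

Final: 0.210256


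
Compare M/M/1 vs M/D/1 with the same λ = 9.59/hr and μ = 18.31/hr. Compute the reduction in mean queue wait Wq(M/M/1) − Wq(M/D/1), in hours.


ρ = 9.59/18.31 = 0.5238
Wq(M/M/1) = ρ/(μ−λ) = 0.5238/8.72 = 0.06006 hr
Wq(M/D/1) = ρ/(2(μ−λ)) = 0.03003 hr
Savings = 0.06006 − 0.03003 = 0.03003 hr

Final: 0.03003 hr


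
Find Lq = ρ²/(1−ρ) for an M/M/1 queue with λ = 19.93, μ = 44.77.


ρ = 19.93/44.77 = 0.4452
Lq = ρ²/(1−ρ) = 0.1982/0.5548 = 0.3572

Final: 0.3572


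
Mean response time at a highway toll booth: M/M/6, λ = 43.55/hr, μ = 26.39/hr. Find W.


a = 1.6502; ρ = 0.2750; P₀ = 0.191915
Lq = P₀·a^c·ρ/(c!(1−ρ)²) = 0.002817
Wq = Lq/λ = 0.002817/43.55 = 0.00006469 hr
W = Wq + 1/μ = 0.00006469 + 0.03789 = 0.03796 hr

Final: 0.03796 hr


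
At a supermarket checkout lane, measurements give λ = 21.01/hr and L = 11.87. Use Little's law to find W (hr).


W = L/λ = 11.87/21.01 = 0.5650 hr

Final: 0.5650 hr


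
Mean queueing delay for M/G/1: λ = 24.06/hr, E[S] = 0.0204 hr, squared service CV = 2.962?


ρ = λ·E[S] = 24.06·0.0204 = 0.4908
E[S²] = E[S]²(1+C_s²) = 0.0204²·(1+2.962) = 0.001649
Wq = λ·E[S²]/(2(1−ρ)) = 24.06·0.001649/(2·0.5092) = 0.03896 hr

Final: 0.03896 hr


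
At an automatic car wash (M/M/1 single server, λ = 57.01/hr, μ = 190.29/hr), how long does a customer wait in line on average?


ρ = 57.01/190.29 = 0.2996
Wq = ρ/(μ−λ) = 0.2996/(190.29 − 57.01) = 0.2996/133.28 = 0.002248 hr

Final: 0.002248 hr


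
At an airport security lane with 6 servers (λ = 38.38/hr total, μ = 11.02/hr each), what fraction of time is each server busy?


ρ = λ/(cμ) = 38.38/(6·11.02) = 38.38/66.12 = 0.5805

Final: 0.5805


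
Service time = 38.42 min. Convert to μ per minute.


μ = 1/(service time) in consistent units.
1 minute = 1 min, so μ = 1/38.42 = 0.02603 per minute

Final: 0.02603 /min


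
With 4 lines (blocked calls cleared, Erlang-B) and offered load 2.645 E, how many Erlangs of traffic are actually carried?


B(4,2.645) = 0.166254 (Erlang-B)
Carried load = a(1 − B) = 2.645·(1 − 0.166254) = 2.645·0.833746 = 2.2053 E

Final: 2.2053 Erlangs


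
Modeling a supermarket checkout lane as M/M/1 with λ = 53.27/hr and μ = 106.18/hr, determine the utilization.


ρ = λ/μ = 53.27/106.18 = 0.5017

Final: 0.5017


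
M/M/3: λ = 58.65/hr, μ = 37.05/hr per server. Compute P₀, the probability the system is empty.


a = λ/μ = 58.65/37.05 = 1.5830; ρ = a/c = 0.5277
Σ_{k=0}^{2} a^k/k! (terms k=0..2) = 1.00000 + 1.58300 + 1.25294 = 3.83593
Tail: a^3/(3!(1−ρ)) = 3.96679/(6·0.4723) = 1.39971
P₀ = 1/(3.83593 + 1.39971) = 1/5.23564 = 0.190998

Final: 0.190998


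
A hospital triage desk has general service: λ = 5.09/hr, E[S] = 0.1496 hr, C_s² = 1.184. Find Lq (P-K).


ρ = λ·E[S] = 5.09·0.1496 = 0.7615
Lq = ρ²(1+C_s²)/(2(1−ρ)) = 0.5798·(1+1.184)/(2·0.2385)
= 0.5798·2.1840/0.4771 = 2.65441

Final: 2.65441


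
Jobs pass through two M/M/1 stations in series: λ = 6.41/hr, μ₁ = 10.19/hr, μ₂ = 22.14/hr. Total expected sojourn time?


Each node sees arrival rate λ = 6.41/hr (tandem ⇒ throughput preserved).
W₁ = 1/(μ₁−λ) = 1/(10.19−6.41) = 0.26455 hr
W₂ = 1/(μ₂−λ) = 1/(22.14−6.41) = 0.06357 hr
W_total = W₁ + W₂ = 0.26455 + 0.06357 = 0.32812 hr

Final: 0.32812 hr


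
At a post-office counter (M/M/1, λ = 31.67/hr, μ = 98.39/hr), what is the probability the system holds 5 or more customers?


ρ = 31.67/98.39 = 0.3219
P(N ≥ n) = ρ^n = 0.3219^5 = 0.003455

Final: 0.003455


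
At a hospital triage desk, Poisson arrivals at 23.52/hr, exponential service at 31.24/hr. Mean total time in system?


W = 1/(μ−λ) = 1/(31.24 − 23.52) = 1/7.72 = 0.1295 hr

Final: 0.1295 hr


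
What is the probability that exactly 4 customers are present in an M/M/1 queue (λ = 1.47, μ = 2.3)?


ρ = 1.47/2.3 = 0.6391
P_n = (1−ρ)·ρ^n = (1 − 0.6391)·0.6391^4 = 0.3609·0.166862 = 0.060215

Final: 0.060215


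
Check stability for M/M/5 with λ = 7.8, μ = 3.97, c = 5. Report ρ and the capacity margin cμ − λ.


Total capacity cμ = 5·3.97 = 19.85/hr
ρ = λ/(cμ) = 7.8/19.85 = 0.3929
Stable ⇔ ρ < 1: YES
Spare capacity = cμ − λ = 19.85 − 7.8 = 12.05/hr

Final: ρ = 0.3929; stable; margin = 12.05/hr


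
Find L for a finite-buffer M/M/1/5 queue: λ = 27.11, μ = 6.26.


ρ = 27.11/6.26 = 4.3307
L = ρ[1 − (K+1)ρ^K + Kρ^(K+1)] / [(1−ρ)(1−ρ^(K+1))]
Numerator: 4.3307·(1 − 6·1523.266608 + 5·6596.766412) = 103265.854747
Denominator: (-3.3307)·(-6595.766412) = 21968.327427
L = 103265.854747/21968.327427 = 4.7007

Final: 4.7007


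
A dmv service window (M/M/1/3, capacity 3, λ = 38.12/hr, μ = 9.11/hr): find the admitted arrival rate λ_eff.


ρ = 4.1844; P_K = (1−ρ)ρ^3/(1−ρ^4) = 0.763508
λ_eff = λ(1 − P_K) = 38.12·(1 − 0.763508) = 38.12·0.236492 = 9.0151 /hr

Final: 9.0151 /hr


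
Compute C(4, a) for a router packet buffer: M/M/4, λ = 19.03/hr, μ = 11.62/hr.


a = λ/μ = 1.6377; ρ = a/4 = 0.4094
P₀ = 0.191634 (from M/M/c formula)
C(c,a) = [a^c/(c!(1−ρ))]·P₀ = [7.19334/(24·0.5906)]·0.191634
= 0.50751·0.191634 = 0.097256

Final: 0.097256


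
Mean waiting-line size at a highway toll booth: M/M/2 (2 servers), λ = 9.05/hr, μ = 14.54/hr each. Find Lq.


a = λ/μ = 0.6224; ρ = a/2 = 0.3112
P₀ = 0.525308
Lq = P₀·a^c·ρ / (c!·(1−ρ)²) = 0.525308·0.38741·0.3112/(2·0.47443)
= 0.06675

Final: 0.06675


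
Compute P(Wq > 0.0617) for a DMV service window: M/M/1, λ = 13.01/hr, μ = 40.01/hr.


ρ = 13.01/40.01 = 0.3252
P(Wq > t) = ρ·e^{−(μ−λ)t} = 0.3252·e^{−1.6659}
= 0.3252·0.189020 = 0.061464

Final: 0.061464


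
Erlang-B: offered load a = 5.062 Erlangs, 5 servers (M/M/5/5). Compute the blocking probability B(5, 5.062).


B(c,a) = (a^c/c!) / Σ_{k=0}^{c} a^k/k!
a^5/5! = 27.696791
Σ terms (k=0..5): 1.00000 + 5.06200 + 12.81192 + 21.61798 + 27.35756 + 27.69679 = 95.546254
B = 27.696791/95.546254 = 0.289878

Final: 0.289878


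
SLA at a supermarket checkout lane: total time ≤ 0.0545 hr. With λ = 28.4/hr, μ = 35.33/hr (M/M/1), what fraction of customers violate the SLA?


W ~ Exponential(μ−λ) for M/M/1.
μ − λ = 35.33 − 28.4 = 6.9300
P(W > t) = e^{−(μ−λ)t} = e^{−0.3777} = 0.685446

Final: 0.685446


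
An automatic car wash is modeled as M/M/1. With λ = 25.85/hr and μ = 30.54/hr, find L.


ρ = λ/μ = 25.85/30.54 = 0.8464
L = ρ/(1−ρ) = 0.8464/(1 − 0.8464) = 0.8464/0.1536 = 5.5117

Final: 5.5117


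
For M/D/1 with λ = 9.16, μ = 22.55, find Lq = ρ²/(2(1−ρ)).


ρ = 9.16/22.55 = 0.4062
M/D/1: Lq = ρ²/(2(1−ρ)) = 0.1650/(2·0.5938) = 0.13894

Final: 0.13894


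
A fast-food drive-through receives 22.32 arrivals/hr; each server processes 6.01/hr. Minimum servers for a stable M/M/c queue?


Stability requires cμ > λ ⇔ c > λ/μ.
λ/μ = 22.32/6.01 = 3.7138
Minimum integer c = ⌊3.7138⌋ + 1 = 4
Check: 4·6.01 = 24.04 > 22.32, while 3·6.01 = 18.03 ≤ 22.32

Final: 4 servers


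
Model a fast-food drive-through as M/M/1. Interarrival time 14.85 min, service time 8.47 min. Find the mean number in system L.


λ = 60/14.85 = 4.0404 /hr
μ = 60/8.47 = 7.0838 /hr
ρ = λ/μ = 4.0404/7.0838 = 0.5704
L = ρ/(1−ρ) = 0.5704/0.4296 = 1.3276

Final: 1.3276


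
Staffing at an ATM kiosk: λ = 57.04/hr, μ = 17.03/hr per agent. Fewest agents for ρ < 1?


Stability requires cμ > λ ⇔ c > λ/μ.
λ/μ = 57.04/17.03 = 3.3494
Minimum integer c = ⌊3.3494⌋ + 1 = 4
Check: 4·17.03 = 68.12 > 57.04, while 3·17.03 = 51.09 ≤ 57.04

Final: 4 servers


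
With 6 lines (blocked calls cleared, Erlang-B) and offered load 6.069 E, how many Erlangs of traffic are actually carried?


B(6,6.069) = 0.269748 (Erlang-B)
Carried load = a(1 − B) = 6.069·(1 − 0.269748) = 6.069·0.730252 = 4.4319 E

Final: 4.4319 Erlangs


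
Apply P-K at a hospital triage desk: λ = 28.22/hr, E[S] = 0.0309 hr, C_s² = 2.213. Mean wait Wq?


ρ = λ·E[S] = 28.22·0.0309 = 0.8720
E[S²] = E[S]²(1+C_s²) = 0.0309²·(1+2.213) = 0.003068
Wq = λ·E[S²]/(2(1−ρ)) = 28.22·0.003068/(2·0.1280) = 0.33817 hr

Final: 0.33817 hr


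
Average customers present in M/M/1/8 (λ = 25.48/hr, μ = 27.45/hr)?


ρ = 25.48/27.45 = 0.9282
L = ρ[1 − (K+1)ρ^K + Kρ^(K+1)] / [(1−ρ)(1−ρ^(K+1))]
Numerator: 0.9282·(1 − 9·0.551133 + 8·0.511580) = 0.122937
Denominator: (0.07177)·(0.488420) = 0.035052
L = 0.122937/0.035052 = 3.5072

Final: 3.5072


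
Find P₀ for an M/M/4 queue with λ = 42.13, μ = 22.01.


a = λ/μ = 42.13/22.01 = 1.9141; ρ = a/c = 0.4785
Σ_{k=0}^{3} a^k/k! (terms k=0..3) = 1.00000 + 1.91413 + 1.83195 + 1.16886 = 5.91494
Tail: a^4/(4!(1−ρ)) = 13.42412/(24·0.5215) = 1.07262
P₀ = 1/(5.91494 + 1.07262) = 1/6.98756 = 0.143111

Final: 0.143111


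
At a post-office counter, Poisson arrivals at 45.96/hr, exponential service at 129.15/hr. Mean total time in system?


W = 1/(μ−λ) = 1/(129.15 − 45.96) = 1/83.19 = 0.01202 hr

Final: 0.01202 hr
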